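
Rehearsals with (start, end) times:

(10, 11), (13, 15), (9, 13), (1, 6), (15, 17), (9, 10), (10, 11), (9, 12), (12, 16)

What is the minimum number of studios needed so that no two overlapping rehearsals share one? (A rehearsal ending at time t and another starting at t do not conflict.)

4

The answer is the maximum number of intervals overlapping at any instant.
Events (time:±→running): 1:+→1 6:-→0 9:+→1 9:+→2 9:+→3 10:-→2 10:+→3 10:+→4 … peak 4.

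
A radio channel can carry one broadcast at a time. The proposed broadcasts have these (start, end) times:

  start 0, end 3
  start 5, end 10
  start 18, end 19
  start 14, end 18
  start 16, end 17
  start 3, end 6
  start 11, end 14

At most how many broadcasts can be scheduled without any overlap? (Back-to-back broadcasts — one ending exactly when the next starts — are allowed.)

5

Greedy by earliest finish: after sorting by end time, pick each interval compatible with the last pick.
Sorted by end: (0,3)  (3,6)  (5,10)  (11,14)  (16,17)  (14,18)  (18,19)
take (0,3); take (3,6); take (11,14); take (16,17); skip (14,18); take (18,19).
Selected 5 broadcasts.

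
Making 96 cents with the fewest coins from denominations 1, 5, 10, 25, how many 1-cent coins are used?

Greedy: take as many of the largest coin as possible, then repeat with the remainder.
96 = 3×25 + 2×10 + 1×1
Count of 1: 1

1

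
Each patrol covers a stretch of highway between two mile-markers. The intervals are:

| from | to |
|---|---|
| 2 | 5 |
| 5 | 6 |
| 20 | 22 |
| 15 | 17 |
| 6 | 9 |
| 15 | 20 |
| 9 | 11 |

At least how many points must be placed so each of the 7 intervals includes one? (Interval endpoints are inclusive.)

4

Sort by right endpoint; whenever an interval is uncovered, place a point at its right end.
Sorted: [2,5] [5,6] [6,9] [9,11] [15,17] [15,20] [20,22]
{[2,5],[5,6]} hit by 5; {[6,9],[9,11]} hit by 9; {[15,17],[15,20]} hit by 17; {[20,22]} hit by 22.
Points: 5, 9, 17, 22 (4 total).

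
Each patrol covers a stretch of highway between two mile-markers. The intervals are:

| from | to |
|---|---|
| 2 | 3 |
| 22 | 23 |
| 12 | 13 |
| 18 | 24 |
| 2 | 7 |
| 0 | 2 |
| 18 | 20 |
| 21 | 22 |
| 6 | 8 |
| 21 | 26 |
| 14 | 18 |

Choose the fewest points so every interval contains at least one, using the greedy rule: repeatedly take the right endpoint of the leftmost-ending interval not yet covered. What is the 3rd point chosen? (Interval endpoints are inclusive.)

Sorted: [0,2] [2,3] [2,7] [6,8] [12,13] [14,18] [18,20] [21,22] [22,23] [18,24] [21,26]
{[0,2],[2,3],[2,7]} hit by 2; {[6,8]} hit by 8; {[12,13]} hit by 13; {[14,18],[18,20]} hit by 18; {[21,22],[22,23],[18,24],[21,26]} hit by 22.
Points: 2, 8, 13, 18, 22 (5 total).

13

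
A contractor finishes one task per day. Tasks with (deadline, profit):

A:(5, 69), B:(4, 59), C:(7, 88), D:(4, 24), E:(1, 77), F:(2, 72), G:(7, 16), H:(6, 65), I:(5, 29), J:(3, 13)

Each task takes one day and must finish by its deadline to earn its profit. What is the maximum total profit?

459

Sort by profit descending; place each in the latest free slot ≤ its deadline.
By profit: C(d7,88), E(d1,77), F(d2,72), A(d5,69), H(d6,65), B(d4,59), I(d5,29), D(d4,24), G(d7,16), J(d3,13)
C→slot 7; E→slot 1; F→slot 2; A→slot 5; H→slot 6; B→slot 4; I→slot 3; D skipped; G skipped; J skipped.
Profit = 77 + 72 + 29 + 59 + 69 + 65 + 88 = 459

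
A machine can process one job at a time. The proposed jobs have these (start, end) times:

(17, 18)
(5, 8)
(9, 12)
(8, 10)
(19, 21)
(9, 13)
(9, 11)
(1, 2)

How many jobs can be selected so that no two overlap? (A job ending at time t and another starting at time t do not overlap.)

5

Greedy by earliest finish: after sorting by end time, pick each interval compatible with the last pick.
Sorted by end: (1,2)  (5,8)  (8,10)  (9,11)  (9,12)  (9,13)  (17,18)  (19,21)
take (1,2); take (5,8); take (8,10); skip (9,12); take (17,18); take (19,21).
Selected 5 jobs.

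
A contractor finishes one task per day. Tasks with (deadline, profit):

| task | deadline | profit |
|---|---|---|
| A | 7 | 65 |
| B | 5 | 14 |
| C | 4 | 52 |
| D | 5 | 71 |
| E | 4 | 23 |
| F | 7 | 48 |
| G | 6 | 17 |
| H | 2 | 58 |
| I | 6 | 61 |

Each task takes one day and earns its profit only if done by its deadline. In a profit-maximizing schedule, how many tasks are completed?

Take jobs in profit order; each goes to the latest open slot no later than its deadline.
By profit: D(d5,71), A(d7,65), I(d6,61), H(d2,58), C(d4,52), F(d7,48), E(d4,23), G(d6,17), B(d5,14)
D→slot 5; A→slot 7; I→slot 6; H→slot 2; C→slot 4; F→slot 3; E→slot 1; G skipped; B skipped.
7 of 9 scheduled.

7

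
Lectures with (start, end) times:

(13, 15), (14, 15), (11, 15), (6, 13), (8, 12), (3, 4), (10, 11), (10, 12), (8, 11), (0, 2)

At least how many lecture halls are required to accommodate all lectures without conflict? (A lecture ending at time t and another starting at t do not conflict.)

Count concurrent intervals with a sweep; the peak is the room count.
starts: [0, 3, 6, 8, 8, 10, 10, 11, 13, 14]
ends:   [2, 4, 11, 11, 12, 12, 13, 15, 15, 15]
s0→1 e2→0 s3→1 e4→0 s6→1 s8→2 s8→3 s10→4 s10→5  — peak 5.

5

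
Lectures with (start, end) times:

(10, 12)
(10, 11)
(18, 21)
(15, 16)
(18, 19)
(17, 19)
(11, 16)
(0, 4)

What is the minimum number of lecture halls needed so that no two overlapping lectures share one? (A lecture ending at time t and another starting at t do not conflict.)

Events (time:±→running): 0:+→1 4:-→0 10:+→1 10:+→2 11:-→1 11:+→2 12:-→1 15:+→2 16:-→1 16:-→0 17:+→1 18:+→2 18:+→3 … peak 3.

3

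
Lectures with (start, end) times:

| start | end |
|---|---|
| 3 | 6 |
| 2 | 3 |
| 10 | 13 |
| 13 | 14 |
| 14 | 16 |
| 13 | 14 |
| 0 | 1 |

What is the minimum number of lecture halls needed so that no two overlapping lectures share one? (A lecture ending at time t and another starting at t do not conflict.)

The answer is the maximum number of intervals overlapping at any instant.
Events (time:±→running): 0:+→1 1:-→0 2:+→1 3:-→0 3:+→1 6:-→0 10:+→1 13:-→0 13:+→1 13:+→2 … peak 2.

2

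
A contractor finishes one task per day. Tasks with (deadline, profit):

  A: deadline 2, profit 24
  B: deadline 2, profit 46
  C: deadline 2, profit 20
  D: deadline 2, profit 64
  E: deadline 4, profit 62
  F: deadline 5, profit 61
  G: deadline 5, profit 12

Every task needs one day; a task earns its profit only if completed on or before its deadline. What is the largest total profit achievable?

245

Take jobs in profit order; each goes to the latest open slot no later than its deadline.
Profit order: D=64 E=62 F=61 B=46 A=24 C=20 G=12
Assign: D→slot 2, E→slot 4, F→slot 5, B→slot 1, A skipped, C skipped, G→slot 3.
Slots: [1:B] [2:D] [3:G] [4:E] [5:F]
Profit = 46 + 64 + 12 + 62 + 61 = 245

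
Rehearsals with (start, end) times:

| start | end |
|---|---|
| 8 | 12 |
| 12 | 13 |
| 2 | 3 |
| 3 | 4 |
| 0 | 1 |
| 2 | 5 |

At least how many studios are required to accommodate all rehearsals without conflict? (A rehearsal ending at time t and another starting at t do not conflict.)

2

starts: [0, 2, 2, 3, 8, 12]
ends:   [1, 3, 4, 5, 12, 13]
s0→1 e1→0 s2→1 s2→2  — peak 2.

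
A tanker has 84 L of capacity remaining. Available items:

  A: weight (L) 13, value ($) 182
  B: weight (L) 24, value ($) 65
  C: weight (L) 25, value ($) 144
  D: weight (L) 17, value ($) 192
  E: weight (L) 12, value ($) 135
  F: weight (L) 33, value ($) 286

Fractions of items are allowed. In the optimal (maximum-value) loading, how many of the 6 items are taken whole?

4

Order: A (182/13=14.00) > D (192/17=11.29) > E (135/12=11.25) > F (286/33=8.67) > C (144/25=5.76) > B (65/24=2.71)
Fill: take A (13 @ 182) → take D (17 @ 192) → take E (12 @ 135) → take F (33 @ 286) → take 9/25 of C → 51.84; 84/84 used.
4 item(s) taken whole; one partial (take 9/25 of C).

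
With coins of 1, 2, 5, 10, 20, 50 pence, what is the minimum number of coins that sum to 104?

4

104 = 2×50 + 2×2
Total coins = 2 + 2 = 4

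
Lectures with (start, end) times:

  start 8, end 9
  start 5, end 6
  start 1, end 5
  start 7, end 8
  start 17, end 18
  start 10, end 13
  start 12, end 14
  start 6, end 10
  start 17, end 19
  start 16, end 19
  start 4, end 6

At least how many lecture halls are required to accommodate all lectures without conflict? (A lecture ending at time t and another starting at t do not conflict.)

Events (time:±→running): 1:+→1 4:+→2 5:-→1 5:+→2 6:-→1 6:-→0 6:+→1 7:+→2 8:-→1 8:+→2 9:-→1 10:-→0 10:+→1 12:+→2 13:-→1 14:-→0 16:+→1 17:+→2 17:+→3 … peak 3.

3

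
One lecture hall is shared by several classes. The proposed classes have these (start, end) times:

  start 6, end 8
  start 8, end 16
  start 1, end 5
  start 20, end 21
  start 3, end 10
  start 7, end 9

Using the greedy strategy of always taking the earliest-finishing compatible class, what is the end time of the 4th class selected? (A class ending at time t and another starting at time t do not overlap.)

Order by finish time; keep every interval that doesn't clash with the previous kept one.
Sorted by end: (1,5)  (6,8)  (7,9)  (3,10)  (8,16)  (20,21)
take (1,5); take (6,8); skip (7,9); take (8,16); take (20,21).
Selected: (1,5) (6,8) (8,16) (20,21)

21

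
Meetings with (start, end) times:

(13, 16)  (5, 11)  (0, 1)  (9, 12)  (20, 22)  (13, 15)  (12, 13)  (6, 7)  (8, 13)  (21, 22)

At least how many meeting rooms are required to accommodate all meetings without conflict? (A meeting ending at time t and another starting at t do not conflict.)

3

The answer is the maximum number of intervals overlapping at any instant.
starts: [0, 5, 6, 8, 9, 12, 13, 13, 20, 21]
ends:   [1, 7, 11, 12, 13, 13, 15, 16, 22, 22]
s0→1 e1→0 s5→1 s6→2 e7→1 s8→2 s9→3  — peak 3.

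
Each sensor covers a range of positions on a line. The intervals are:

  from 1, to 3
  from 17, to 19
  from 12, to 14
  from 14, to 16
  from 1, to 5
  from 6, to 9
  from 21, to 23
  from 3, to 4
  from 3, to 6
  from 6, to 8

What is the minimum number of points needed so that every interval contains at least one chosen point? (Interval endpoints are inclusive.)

5

By right end: [1,3]  [3,4]  [1,5]  [3,6]  [6,8]  [6,9]  [12,14]  [14,16]  [17,19]  [21,23]
[1,3] uncovered → point at 3; [6,8] uncovered → point at 8; [12,14] uncovered → point at 14; [17,19] uncovered → point at 19; [21,23] uncovered → point at 23.
Points: 3, 8, 14, 19, 23 (5 total).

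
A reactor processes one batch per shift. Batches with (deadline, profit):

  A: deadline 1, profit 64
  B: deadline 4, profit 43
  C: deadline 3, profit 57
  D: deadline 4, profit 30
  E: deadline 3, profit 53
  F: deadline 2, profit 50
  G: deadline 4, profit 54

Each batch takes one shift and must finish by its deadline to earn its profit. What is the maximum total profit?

Profit order: A=64 C=57 G=54 E=53 F=50 B=43 D=30
Assign: A→slot 1, C→slot 3, G→slot 4, E→slot 2, F skipped, B skipped, D skipped.
Slots: [1:A] [2:E] [3:C] [4:G]
Profit = 64 + 53 + 57 + 54 = 228

228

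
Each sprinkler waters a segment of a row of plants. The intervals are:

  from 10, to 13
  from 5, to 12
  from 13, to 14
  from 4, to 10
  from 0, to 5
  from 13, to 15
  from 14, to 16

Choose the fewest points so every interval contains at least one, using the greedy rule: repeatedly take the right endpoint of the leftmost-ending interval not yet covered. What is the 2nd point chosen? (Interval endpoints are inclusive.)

By right end: [0,5]  [4,10]  [5,12]  [10,13]  [13,14]  [13,15]  [14,16]
[0,5] uncovered → point at 5; [10,13] uncovered → point at 13; [14,16] uncovered → point at 16.
Points: 5, 13, 16 (3 total).

13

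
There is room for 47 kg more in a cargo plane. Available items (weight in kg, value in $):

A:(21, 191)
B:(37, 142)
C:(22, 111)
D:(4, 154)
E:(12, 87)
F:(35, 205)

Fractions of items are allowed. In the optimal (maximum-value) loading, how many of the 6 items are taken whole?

3

Sort by value per unit weight and fill in that order.
Order: D (154/4=38.50) > A (191/21=9.10) > E (87/12=7.25) > F (205/35=5.86) > C (111/22=5.05) > B (142/37=3.84)
Fill: take D (4 @ 154) → take A (21 @ 191) → take E (12 @ 87) → take 10/35 of F → 58.57; 47/47 used.
3 item(s) taken whole; one partial (take 10/35 of F).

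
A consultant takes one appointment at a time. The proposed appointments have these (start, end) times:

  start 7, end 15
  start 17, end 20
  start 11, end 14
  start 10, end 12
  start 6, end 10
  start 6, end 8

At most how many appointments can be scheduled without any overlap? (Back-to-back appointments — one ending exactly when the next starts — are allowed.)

3

Greedy by earliest finish: after sorting by end time, pick each interval compatible with the last pick.
By end time: (6,8), (6,10), (10,12), (11,14), (7,15), (17,20).
Pick (6,8); next start ≥ 8 → (10,12); next start ≥ 12 → (17,20).
Selected 3 appointments.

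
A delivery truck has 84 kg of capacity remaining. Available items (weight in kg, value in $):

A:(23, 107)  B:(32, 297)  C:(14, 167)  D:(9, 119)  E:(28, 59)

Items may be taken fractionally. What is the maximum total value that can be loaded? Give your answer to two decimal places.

Sort by value per unit weight and fill in that order.
Ratios (sorted): D 13.22, C 11.93, B 9.28, A 4.65, E 2.11
take D (9 @ 119); take C (14 @ 167); take B (32 @ 297); take A (23 @ 107); take 6/28 of E → 12.64. Capacity used 84/84.
Total value = 702.64

702.64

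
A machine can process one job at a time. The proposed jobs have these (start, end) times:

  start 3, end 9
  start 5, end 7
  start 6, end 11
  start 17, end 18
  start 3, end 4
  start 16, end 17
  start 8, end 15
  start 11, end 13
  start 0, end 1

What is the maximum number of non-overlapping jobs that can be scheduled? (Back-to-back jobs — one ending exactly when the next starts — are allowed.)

Order by finish time; keep every interval that doesn't clash with the previous kept one.
Sorted by end: (0,1)  (3,4)  (5,7)  (3,9)  (6,11)  (11,13)  (8,15)  (16,17)  (17,18)
take (0,1); take (3,4); take (5,7); take (11,13); take (16,17); take (17,18).
Selected 6 jobs.

6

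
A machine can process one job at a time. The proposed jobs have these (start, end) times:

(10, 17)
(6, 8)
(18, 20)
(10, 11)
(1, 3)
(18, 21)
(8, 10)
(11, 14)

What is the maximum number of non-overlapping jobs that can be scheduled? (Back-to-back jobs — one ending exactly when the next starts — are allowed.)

Sort by end time and greedily take each interval whose start is ≥ the last chosen end.
By end time: (1,3), (6,8), (8,10), (10,11), (11,14), (10,17), (18,20), (18,21).
Pick (1,3); next start ≥ 3 → (6,8); next start ≥ 8 → (8,10); next start ≥ 10 → (10,11); next start ≥ 11 → (11,14); next start ≥ 14 → (18,20).
Selected 6 jobs.

6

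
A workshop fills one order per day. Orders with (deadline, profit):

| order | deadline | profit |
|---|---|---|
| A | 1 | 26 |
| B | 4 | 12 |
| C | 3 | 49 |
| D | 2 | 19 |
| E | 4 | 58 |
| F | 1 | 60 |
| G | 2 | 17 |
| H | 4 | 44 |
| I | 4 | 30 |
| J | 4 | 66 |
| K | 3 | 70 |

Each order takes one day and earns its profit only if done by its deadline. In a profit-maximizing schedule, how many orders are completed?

4

Sort by profit descending; place each in the latest free slot ≤ its deadline.
By profit: K(d3,70), J(d4,66), F(d1,60), E(d4,58), C(d3,49), H(d4,44), I(d4,30), A(d1,26), D(d2,19), G(d2,17), B(d4,12)
K→slot 3; J→slot 4; F→slot 1; E→slot 2; C skipped; H skipped; I skipped; A skipped; D skipped; G skipped; B skipped.
4 of 11 scheduled.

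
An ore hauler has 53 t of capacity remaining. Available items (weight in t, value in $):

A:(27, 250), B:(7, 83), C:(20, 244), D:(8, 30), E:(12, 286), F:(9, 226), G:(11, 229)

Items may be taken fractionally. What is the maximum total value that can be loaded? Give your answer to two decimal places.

996.86

Ratios (sorted): F 25.11, E 23.83, G 20.82, C 12.20, B 11.86, A 9.26, D 3.75
take F (9 @ 226); take E (12 @ 286); take G (11 @ 229); take C (20 @ 244); take 1/7 of B → 11.86. Capacity used 53/53.
Total value = 996.86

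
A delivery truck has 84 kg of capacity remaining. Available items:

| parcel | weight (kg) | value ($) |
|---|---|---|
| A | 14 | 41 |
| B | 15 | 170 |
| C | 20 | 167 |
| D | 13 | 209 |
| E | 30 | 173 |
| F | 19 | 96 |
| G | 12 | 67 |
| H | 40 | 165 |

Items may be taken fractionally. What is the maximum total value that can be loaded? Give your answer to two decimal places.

752.50

Order: D (209/13=16.08) > B (170/15=11.33) > C (167/20=8.35) > E (173/30=5.77) > G (67/12=5.58) > F (96/19=5.05) > H (165/40=4.12) > A (41/14=2.93)
Fill: take D (13 @ 209) → take B (15 @ 170) → take C (20 @ 167) → take E (30 @ 173) → take 6/12 of G → 33.50; 84/84 used.
Total value = 752.50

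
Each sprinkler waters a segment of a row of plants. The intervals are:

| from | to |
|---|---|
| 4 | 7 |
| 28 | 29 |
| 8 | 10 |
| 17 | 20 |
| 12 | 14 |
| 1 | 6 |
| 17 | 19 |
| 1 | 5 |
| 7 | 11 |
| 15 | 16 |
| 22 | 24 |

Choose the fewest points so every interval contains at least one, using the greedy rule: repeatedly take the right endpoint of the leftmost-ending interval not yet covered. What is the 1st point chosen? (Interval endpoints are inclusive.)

5

Process intervals by earliest right end; each time one isn't hit yet, stab at its right endpoint.
By right end: [1,5]  [1,6]  [4,7]  [8,10]  [7,11]  [12,14]  [15,16]  [17,19]  [17,20]  [22,24]  [28,29]
[1,5] uncovered → point at 5; [8,10] uncovered → point at 10; [12,14] uncovered → point at 14; [15,16] uncovered → point at 16; [17,19] uncovered → point at 19; [22,24] uncovered → point at 24; [28,29] uncovered → point at 29.
Points: 5, 10, 14, 16, 19, 24, 29 (7 total).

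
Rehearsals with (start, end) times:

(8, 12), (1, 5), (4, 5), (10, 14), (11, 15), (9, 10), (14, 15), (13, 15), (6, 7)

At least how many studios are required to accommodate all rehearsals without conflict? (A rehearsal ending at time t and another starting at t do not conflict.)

Count concurrent intervals with a sweep; the peak is the room count.
starts: [1, 4, 6, 8, 9, 10, 11, 13, 14]
ends:   [5, 5, 7, 10, 12, 14, 15, 15, 15]
s1→1 s4→2 e5→1 e5→0 s6→1 e7→0 s8→1 s9→2 e10→1 s10→2 s11→3  — peak 3.

3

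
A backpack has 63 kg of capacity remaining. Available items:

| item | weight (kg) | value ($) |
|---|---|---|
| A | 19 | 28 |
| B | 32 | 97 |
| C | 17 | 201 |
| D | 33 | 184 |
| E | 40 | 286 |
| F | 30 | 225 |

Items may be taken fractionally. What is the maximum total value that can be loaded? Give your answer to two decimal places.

Sort by value per unit weight and fill in that order.
Ratios (sorted): C 11.82, F 7.50, E 7.15, D 5.58, B 3.03, A 1.47
take C (17 @ 201); take F (30 @ 225); take 16/40 of E → 114.40. Capacity used 63/63.
Total value = 540.40

540.40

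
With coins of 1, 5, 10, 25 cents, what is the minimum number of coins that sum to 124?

10

124 = 4×25 + 2×10 + 4×1
Total coins = 4 + 2 + 4 = 10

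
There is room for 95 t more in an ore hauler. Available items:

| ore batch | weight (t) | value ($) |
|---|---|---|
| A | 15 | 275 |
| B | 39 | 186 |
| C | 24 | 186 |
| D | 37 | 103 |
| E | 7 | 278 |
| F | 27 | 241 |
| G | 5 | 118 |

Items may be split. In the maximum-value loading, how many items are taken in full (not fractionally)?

Greedy by value/weight ratio, highest first.
Order: E (278/7=39.71) > G (118/5=23.60) > A (275/15=18.33) > F (241/27=8.93) > C (186/24=7.75) > B (186/39=4.77) > D (103/37=2.78)
Fill: take E (7 @ 278) → take G (5 @ 118) → take A (15 @ 275) → take F (27 @ 241) → take C (24 @ 186) → take 17/39 of B → 81.08; 95/95 used.
5 item(s) taken whole; one partial (take 17/39 of B).

5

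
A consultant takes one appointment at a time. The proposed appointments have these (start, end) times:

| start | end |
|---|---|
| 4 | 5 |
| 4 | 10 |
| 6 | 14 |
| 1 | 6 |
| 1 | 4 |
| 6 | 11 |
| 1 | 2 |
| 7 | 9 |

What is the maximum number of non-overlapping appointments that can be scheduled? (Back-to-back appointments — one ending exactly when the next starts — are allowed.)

Sorted by end: (1,2)  (1,4)  (4,5)  (1,6)  (7,9)  (4,10)  (6,11)  (6,14)
take (1,2); take (4,5); take (7,9); skip (6,11).
Selected 3 appointments.

3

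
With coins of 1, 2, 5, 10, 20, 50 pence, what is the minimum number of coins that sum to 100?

2

Greedy: take as many of the largest coin as possible, then repeat with the remainder.
100 − 2×50→0
Total coins = 2 = 2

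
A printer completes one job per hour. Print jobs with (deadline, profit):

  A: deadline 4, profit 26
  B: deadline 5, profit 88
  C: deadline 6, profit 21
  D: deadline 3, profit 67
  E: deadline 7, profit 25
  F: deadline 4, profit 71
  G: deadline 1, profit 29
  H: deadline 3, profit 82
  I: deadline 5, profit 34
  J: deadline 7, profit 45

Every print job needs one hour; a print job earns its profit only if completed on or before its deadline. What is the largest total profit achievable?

412

Profit order: B=88 H=82 F=71 D=67 J=45 I=34 G=29 A=26 E=25 C=21
Assign: B→slot 5, H→slot 3, F→slot 4, D→slot 2, J→slot 7, I→slot 1, G skipped, A skipped, E→slot 6, C skipped.
Slots: [1:I] [2:D] [3:H] [4:F] [5:B] [6:E] [7:J]
Profit = 34 + 67 + 82 + 71 + 88 + 25 + 45 = 412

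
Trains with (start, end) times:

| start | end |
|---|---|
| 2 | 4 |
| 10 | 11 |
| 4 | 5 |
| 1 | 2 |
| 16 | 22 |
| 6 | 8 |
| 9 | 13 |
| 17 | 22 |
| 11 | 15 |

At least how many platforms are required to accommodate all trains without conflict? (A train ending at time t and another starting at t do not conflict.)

starts: [1, 2, 4, 6, 9, 10, 11, 16, 17]
ends:   [2, 4, 5, 8, 11, 13, 15, 22, 22]
s1→1 e2→0 s2→1 e4→0 s4→1 e5→0 s6→1 e8→0 s9→1 s10→2  — peak 2.

2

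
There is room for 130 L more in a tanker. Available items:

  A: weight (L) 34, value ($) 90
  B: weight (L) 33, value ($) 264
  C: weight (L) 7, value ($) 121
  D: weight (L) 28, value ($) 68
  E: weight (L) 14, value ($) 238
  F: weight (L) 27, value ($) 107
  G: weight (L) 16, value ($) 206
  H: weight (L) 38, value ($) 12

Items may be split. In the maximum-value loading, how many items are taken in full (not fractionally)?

Greedy by value/weight ratio, highest first.
Ratios (sorted): C 17.29, E 17.00, G 12.88, B 8.00, F 3.96, A 2.65, D 2.43, H 0.32
take C (7 @ 121); take E (14 @ 238); take G (16 @ 206); take B (33 @ 264); take F (27 @ 107); take 33/34 of A → 87.35. Capacity used 130/130.
5 item(s) taken whole; one partial (take 33/34 of A).

5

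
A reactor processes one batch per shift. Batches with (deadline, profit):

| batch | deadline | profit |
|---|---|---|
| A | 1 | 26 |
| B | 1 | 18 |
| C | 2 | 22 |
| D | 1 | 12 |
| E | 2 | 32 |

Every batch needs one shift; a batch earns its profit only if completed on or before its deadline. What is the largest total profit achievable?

Sort by profit descending; place each in the latest free slot ≤ its deadline.
Profit order: E=32 A=26 C=22 B=18 D=12
Assign: E→slot 2, A→slot 1, C skipped, B skipped, D skipped.
Slots: [1:A] [2:E]
Profit = 26 + 32 = 58

58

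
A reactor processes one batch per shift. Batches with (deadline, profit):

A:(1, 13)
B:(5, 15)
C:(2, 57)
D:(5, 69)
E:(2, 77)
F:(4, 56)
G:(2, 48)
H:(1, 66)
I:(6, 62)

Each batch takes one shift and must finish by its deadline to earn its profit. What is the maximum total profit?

Sort by profit descending; place each in the latest free slot ≤ its deadline.
By profit: E(d2,77), D(d5,69), H(d1,66), I(d6,62), C(d2,57), F(d4,56), G(d2,48), B(d5,15), A(d1,13)
E→slot 2; D→slot 5; H→slot 1; I→slot 6; C skipped; F→slot 4; G skipped; B→slot 3; A skipped.
Profit = 66 + 77 + 15 + 56 + 69 + 62 = 345

345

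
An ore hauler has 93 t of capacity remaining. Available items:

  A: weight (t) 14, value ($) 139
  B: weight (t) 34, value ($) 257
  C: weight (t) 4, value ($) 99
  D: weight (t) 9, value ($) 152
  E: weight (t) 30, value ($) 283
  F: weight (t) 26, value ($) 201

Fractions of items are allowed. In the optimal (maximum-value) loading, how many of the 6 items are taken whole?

Order: C (99/4=24.75) > D (152/9=16.89) > A (139/14=9.93) > E (283/30=9.43) > F (201/26=7.73) > B (257/34=7.56)
Fill: take C (4 @ 99) → take D (9 @ 152) → take A (14 @ 139) → take E (30 @ 283) → take F (26 @ 201) → take 10/34 of B → 75.59; 93/93 used.
5 item(s) taken whole; one partial (take 10/34 of B).

5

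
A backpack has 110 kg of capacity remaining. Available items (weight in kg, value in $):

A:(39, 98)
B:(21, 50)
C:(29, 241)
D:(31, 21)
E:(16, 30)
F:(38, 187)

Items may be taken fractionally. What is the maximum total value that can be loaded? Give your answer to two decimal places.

535.52

Sort by value per unit weight and fill in that order.
Ratios (sorted): C 8.31, F 4.92, A 2.51, B 2.38, E 1.88, D 0.68
take C (29 @ 241); take F (38 @ 187); take A (39 @ 98); take 4/21 of B → 9.52. Capacity used 110/110.
Total value = 535.52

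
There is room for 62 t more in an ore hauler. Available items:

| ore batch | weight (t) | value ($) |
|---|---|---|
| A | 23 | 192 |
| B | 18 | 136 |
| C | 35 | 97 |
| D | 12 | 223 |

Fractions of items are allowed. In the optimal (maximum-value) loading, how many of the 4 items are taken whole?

3

Order: D (223/12=18.58) > A (192/23=8.35) > B (136/18=7.56) > C (97/35=2.77)
Fill: take D (12 @ 223) → take A (23 @ 192) → take B (18 @ 136) → take 9/35 of C → 24.94; 62/62 used.
3 item(s) taken whole; one partial (take 9/35 of C).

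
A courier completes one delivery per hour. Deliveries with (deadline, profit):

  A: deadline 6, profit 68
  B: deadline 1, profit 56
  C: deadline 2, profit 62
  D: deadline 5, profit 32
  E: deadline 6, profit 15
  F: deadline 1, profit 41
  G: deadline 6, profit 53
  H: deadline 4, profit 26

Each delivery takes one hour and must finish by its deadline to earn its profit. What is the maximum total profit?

Sort by profit descending; place each in the latest free slot ≤ its deadline.
Profit order: A=68 C=62 B=56 G=53 F=41 D=32 H=26 E=15
Assign: A→slot 6, C→slot 2, B→slot 1, G→slot 5, F skipped, D→slot 4, H→slot 3, E skipped.
Slots: [1:B] [2:C] [3:H] [4:D] [5:G] [6:A]
Profit = 56 + 62 + 26 + 32 + 53 + 68 = 297

297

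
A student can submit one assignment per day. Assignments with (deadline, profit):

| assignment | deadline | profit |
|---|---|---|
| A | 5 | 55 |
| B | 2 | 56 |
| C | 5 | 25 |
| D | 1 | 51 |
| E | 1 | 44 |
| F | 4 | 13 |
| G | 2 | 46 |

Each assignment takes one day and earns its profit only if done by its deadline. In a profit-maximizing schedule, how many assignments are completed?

Profit order: B=56 A=55 D=51 G=46 E=44 C=25 F=13
Assign: B→slot 2, A→slot 5, D→slot 1, G skipped, E skipped, C→slot 4, F→slot 3.
Slots: [1:D] [2:B] [3:F] [4:C] [5:A]
5 of 7 scheduled.

5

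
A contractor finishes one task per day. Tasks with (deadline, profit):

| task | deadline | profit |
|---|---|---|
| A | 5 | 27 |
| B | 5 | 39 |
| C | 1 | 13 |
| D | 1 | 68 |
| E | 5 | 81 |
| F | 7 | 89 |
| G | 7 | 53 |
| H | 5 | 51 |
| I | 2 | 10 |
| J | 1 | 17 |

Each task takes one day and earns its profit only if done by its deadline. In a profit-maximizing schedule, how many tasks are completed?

Sort by profit descending; place each in the latest free slot ≤ its deadline.
Profit order: F=89 E=81 D=68 G=53 H=51 B=39 A=27 J=17 C=13 I=10
Assign: F→slot 7, E→slot 5, D→slot 1, G→slot 6, H→slot 4, B→slot 3, A→slot 2, J skipped, C skipped, I skipped.
Slots: [1:D] [2:A] [3:B] [4:H] [5:E] [6:G] [7:F]
7 of 10 scheduled.

7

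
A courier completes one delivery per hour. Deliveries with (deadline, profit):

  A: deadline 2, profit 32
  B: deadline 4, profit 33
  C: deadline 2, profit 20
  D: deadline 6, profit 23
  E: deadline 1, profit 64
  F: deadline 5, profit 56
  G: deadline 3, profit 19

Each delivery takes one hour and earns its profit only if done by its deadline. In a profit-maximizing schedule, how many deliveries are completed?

6

Take jobs in profit order; each goes to the latest open slot no later than its deadline.
By profit: E(d1,64), F(d5,56), B(d4,33), A(d2,32), D(d6,23), C(d2,20), G(d3,19)
E→slot 1; F→slot 5; B→slot 4; A→slot 2; D→slot 6; C skipped; G→slot 3.
6 of 7 scheduled.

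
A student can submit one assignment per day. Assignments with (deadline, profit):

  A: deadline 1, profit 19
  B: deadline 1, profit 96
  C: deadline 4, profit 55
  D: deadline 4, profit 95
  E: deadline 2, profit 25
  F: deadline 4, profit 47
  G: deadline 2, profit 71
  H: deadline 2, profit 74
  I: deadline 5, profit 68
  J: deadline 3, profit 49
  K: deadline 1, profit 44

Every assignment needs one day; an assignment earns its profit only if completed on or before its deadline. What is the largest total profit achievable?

388

By profit: B(d1,96), D(d4,95), H(d2,74), G(d2,71), I(d5,68), C(d4,55), J(d3,49), F(d4,47), K(d1,44), E(d2,25), A(d1,19)
B→slot 1; D→slot 4; H→slot 2; G skipped; I→slot 5; C→slot 3; J skipped; F skipped; K skipped; E skipped; A skipped.
Profit = 96 + 74 + 55 + 95 + 68 = 388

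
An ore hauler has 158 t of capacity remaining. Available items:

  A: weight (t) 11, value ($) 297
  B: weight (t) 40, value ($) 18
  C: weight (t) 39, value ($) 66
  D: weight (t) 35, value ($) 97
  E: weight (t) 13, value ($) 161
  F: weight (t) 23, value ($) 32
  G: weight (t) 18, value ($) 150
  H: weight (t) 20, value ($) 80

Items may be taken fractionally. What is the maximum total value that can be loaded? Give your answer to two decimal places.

881.61

Greedy by value/weight ratio, highest first.
Order: A (297/11=27.00) > E (161/13=12.38) > G (150/18=8.33) > H (80/20=4.00) > D (97/35=2.77) > C (66/39=1.69) > F (32/23=1.39) > B (18/40=0.45)
Fill: take A (11 @ 297) → take E (13 @ 161) → take G (18 @ 150) → take H (20 @ 80) → take D (35 @ 97) → take C (39 @ 66) → take 22/23 of F → 30.61; 158/158 used.
Total value = 881.61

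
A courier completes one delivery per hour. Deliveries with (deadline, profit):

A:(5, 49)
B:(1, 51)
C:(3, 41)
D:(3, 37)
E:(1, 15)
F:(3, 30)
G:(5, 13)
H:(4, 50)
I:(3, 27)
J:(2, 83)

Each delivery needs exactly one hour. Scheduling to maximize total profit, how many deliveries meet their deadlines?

By profit: J(d2,83), B(d1,51), H(d4,50), A(d5,49), C(d3,41), D(d3,37), F(d3,30), I(d3,27), E(d1,15), G(d5,13)
J→slot 2; B→slot 1; H→slot 4; A→slot 5; C→slot 3; D skipped; F skipped; I skipped; E skipped; G skipped.
5 of 10 scheduled.

5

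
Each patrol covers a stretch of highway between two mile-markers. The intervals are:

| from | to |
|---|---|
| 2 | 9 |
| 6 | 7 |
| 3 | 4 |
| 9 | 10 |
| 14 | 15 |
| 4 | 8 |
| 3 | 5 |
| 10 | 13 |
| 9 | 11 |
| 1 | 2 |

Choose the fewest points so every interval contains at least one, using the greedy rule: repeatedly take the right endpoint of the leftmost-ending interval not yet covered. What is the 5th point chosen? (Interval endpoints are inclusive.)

Sort by right endpoint; whenever an interval is uncovered, place a point at its right end.
Sorted: [1,2] [3,4] [3,5] [6,7] [4,8] [2,9] [9,10] [9,11] [10,13] [14,15]
{[1,2]} hit by 2; {[3,4],[3,5]} hit by 4; {[6,7],[4,8],[2,9]} hit by 7; {[9,10],[9,11],[10,13]} hit by 10; {[14,15]} hit by 15.
Points: 2, 4, 7, 10, 15 (5 total).

15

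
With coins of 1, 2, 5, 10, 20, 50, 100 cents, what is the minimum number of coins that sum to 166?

5

166 − 1×100→66 − 1×50→16 − 1×10→6 − 1×5→1 − 1×1→0
Total coins = 1 + 1 + 1 + 1 + 1 = 5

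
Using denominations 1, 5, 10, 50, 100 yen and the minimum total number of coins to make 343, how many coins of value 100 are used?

3

Use the largest denomination that fits, subtract, and repeat.
343 = 3×100 + 4×10 + 3×1
Count of 100: 3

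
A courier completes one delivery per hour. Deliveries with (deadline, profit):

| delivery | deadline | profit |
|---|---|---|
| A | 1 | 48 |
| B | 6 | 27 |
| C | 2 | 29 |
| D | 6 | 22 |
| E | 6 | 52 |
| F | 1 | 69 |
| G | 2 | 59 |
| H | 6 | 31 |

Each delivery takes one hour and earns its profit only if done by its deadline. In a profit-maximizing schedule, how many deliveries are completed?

6

Sort by profit descending; place each in the latest free slot ≤ its deadline.
Profit order: F=69 G=59 E=52 A=48 H=31 C=29 B=27 D=22
Assign: F→slot 1, G→slot 2, E→slot 6, A skipped, H→slot 5, C skipped, B→slot 4, D→slot 3.
Slots: [1:F] [2:G] [3:D] [4:B] [5:H] [6:E]
6 of 8 scheduled.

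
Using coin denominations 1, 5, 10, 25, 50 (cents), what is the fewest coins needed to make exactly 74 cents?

Greedy: take as many of the largest coin as possible, then repeat with the remainder.
74 = 1×50 + 2×10 + 4×1
Total coins = 1 + 2 + 4 = 7

7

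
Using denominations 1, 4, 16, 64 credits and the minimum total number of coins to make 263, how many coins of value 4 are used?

Greedy: take as many of the largest coin as possible, then repeat with the remainder.
263 − 4×64→7 − 1×4→3 − 3×1→0
Count of 4: 1

1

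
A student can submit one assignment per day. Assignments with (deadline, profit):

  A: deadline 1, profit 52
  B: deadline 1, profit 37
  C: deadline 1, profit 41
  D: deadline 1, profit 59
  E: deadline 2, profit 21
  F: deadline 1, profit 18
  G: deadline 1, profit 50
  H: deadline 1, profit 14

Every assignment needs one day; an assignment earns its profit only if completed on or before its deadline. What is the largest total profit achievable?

80

Sort by profit descending; place each in the latest free slot ≤ its deadline.
Profit order: D=59 A=52 G=50 C=41 B=37 E=21 F=18 H=14
Assign: D→slot 1, A skipped, G skipped, C skipped, B skipped, E→slot 2, F skipped, H skipped.
Slots: [1:D] [2:E]
Profit = 59 + 21 = 80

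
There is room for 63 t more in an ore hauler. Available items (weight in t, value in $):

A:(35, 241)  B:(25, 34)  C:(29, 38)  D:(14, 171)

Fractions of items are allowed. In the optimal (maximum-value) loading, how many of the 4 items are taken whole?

2

Greedy by value/weight ratio, highest first.
Order: D (171/14=12.21) > A (241/35=6.89) > B (34/25=1.36) > C (38/29=1.31)
Fill: take D (14 @ 171) → take A (35 @ 241) → take 14/25 of B → 19.04; 63/63 used.
2 item(s) taken whole; one partial (take 14/25 of B).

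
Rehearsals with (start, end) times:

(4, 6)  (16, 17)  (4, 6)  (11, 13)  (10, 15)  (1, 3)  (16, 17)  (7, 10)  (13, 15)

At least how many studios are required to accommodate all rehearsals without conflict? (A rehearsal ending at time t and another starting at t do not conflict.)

The answer is the maximum number of intervals overlapping at any instant.
starts: [1, 4, 4, 7, 10, 11, 13, 16, 16]
ends:   [3, 6, 6, 10, 13, 15, 15, 17, 17]
s1→1 e3→0 s4→1 s4→2  — peak 2.

2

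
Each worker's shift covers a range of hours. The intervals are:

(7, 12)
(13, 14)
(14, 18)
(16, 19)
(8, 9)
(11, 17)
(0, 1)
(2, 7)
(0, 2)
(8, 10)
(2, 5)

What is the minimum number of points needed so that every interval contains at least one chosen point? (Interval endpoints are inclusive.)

5

Sort by right endpoint; whenever an interval is uncovered, place a point at its right end.
By right end: [0,1]  [0,2]  [2,5]  [2,7]  [8,9]  [8,10]  [7,12]  [13,14]  [11,17]  [14,18]  [16,19]
[0,1] uncovered → point at 1; [2,5] uncovered → point at 5; [8,9] uncovered → point at 9; [13,14] uncovered → point at 14; [16,19] uncovered → point at 19.
Points: 1, 5, 9, 14, 19 (5 total).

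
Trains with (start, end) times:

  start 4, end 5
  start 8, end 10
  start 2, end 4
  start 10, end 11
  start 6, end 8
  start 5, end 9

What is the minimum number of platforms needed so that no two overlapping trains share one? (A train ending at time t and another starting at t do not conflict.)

The answer is the maximum number of intervals overlapping at any instant.
Events (time:±→running): 2:+→1 4:-→0 4:+→1 5:-→0 5:+→1 6:+→2 … peak 2.

2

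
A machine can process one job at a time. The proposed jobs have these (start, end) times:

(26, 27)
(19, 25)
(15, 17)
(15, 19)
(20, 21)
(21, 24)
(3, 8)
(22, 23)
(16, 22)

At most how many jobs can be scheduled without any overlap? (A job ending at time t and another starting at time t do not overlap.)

By end time: (3,8), (15,17), (15,19), (20,21), (16,22), (22,23), (21,24), (19,25), (26,27).
Pick (3,8); next start ≥ 8 → (15,17); next start ≥ 17 → (20,21); next start ≥ 21 → (22,23); next start ≥ 23 → (26,27).
Selected 5 jobs.

5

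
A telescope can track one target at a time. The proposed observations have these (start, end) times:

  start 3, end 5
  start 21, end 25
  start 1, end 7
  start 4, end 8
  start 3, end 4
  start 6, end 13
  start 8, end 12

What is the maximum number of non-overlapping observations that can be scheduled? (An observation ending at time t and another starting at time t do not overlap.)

4

Order by finish time; keep every interval that doesn't clash with the previous kept one.
By end time: (3,4), (3,5), (1,7), (4,8), (8,12), (6,13), (21,25).
Pick (3,4); next start ≥ 4 → (4,8); next start ≥ 8 → (8,12); next start ≥ 12 → (21,25).
Selected 4 observations.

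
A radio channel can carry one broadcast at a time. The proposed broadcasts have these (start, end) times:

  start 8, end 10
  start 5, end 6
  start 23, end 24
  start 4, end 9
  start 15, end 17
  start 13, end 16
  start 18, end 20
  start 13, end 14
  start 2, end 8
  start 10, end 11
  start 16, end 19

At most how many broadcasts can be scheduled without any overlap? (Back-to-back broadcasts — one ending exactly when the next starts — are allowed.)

7

By end time: (5,6), (2,8), (4,9), (8,10), (10,11), (13,14), (13,16), (15,17), (16,19), (18,20), (23,24).
Pick (5,6); next start ≥ 6 → (8,10); next start ≥ 10 → (10,11); next start ≥ 11 → (13,14); next start ≥ 14 → (15,17); next start ≥ 17 → (18,20); next start ≥ 20 → (23,24).
Selected 7 broadcasts.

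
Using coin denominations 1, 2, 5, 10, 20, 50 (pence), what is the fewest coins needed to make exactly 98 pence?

6

98 − 1×50→48 − 2×20→8 − 1×5→3 − 1×2→1 − 1×1→0
Total coins = 1 + 2 + 1 + 1 + 1 = 6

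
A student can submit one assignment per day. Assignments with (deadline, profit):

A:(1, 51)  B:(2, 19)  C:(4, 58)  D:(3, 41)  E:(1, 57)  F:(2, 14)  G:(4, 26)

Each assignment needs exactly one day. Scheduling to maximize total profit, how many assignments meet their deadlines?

Take jobs in profit order; each goes to the latest open slot no later than its deadline.
By profit: C(d4,58), E(d1,57), A(d1,51), D(d3,41), G(d4,26), B(d2,19), F(d2,14)
C→slot 4; E→slot 1; A skipped; D→slot 3; G→slot 2; B skipped; F skipped.
4 of 7 scheduled.

4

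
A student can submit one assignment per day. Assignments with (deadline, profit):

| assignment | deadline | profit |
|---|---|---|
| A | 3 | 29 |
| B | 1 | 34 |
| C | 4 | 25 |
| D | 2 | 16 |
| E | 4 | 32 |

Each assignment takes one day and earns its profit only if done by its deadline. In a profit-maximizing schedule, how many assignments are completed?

4

Sort by profit descending; place each in the latest free slot ≤ its deadline.
Profit order: B=34 E=32 A=29 C=25 D=16
Assign: B→slot 1, E→slot 4, A→slot 3, C→slot 2, D skipped.
Slots: [1:B] [2:C] [3:A] [4:E]
4 of 5 scheduled.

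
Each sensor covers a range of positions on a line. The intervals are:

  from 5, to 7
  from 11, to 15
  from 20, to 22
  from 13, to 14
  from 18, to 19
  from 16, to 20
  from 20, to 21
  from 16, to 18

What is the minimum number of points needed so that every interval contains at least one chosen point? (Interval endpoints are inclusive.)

Sort by right endpoint; whenever an interval is uncovered, place a point at its right end.
Sorted: [5,7] [13,14] [11,15] [16,18] [18,19] [16,20] [20,21] [20,22]
{[5,7]} hit by 7; {[13,14],[11,15]} hit by 14; {[16,18],[18,19],[16,20]} hit by 18; {[20,21],[20,22]} hit by 21.
Points: 7, 14, 18, 21 (4 total).

4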